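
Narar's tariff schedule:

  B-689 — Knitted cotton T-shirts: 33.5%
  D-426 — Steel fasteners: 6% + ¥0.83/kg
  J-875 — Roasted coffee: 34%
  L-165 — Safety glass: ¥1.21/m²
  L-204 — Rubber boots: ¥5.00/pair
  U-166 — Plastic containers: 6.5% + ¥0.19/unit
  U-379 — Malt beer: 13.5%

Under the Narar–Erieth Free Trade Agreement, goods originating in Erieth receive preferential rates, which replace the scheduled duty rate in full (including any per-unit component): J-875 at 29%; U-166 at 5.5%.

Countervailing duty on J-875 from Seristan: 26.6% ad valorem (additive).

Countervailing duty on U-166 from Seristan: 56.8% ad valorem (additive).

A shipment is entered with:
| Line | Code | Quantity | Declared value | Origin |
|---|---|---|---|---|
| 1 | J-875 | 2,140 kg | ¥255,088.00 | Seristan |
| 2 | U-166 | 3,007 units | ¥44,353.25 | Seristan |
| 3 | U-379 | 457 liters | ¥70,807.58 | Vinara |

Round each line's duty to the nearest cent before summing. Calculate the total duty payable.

Line 1 (J-875, Seristan, 2,140 kg, ¥255,088.00):
Base rate for J-875 is 34%.
J-875 has an FTA preferential rate, but origin Seristan is not Erieth; base rate stands.
Additional duty on J-875 from Seristan: +26.6%. Applied ad valorem rate: 34% + 26.6% = 60.6%.
Duty = ¥255,088.00 × 60.6% = ¥154,583.33.
Line 2 (U-166, Seristan, 3,007 units, ¥44,353.25):
Base rate for U-166 is 6.5% + ¥0.19/unit.
U-166 has an FTA preferential rate, but origin Seristan is not Erieth; base rate stands.
Additional duty on U-166 from Seristan: +56.8%. Applied ad valorem rate: 6.5% + 56.8% = 63.3%.
Duty = ¥44,353.25 × 63.3% + 3,007 × ¥0.19 = ¥28,646.94.
Line 3 (U-379, Vinara, 457 liters, ¥70,807.58):
Base rate for U-379 is 13.5%.
Duty = ¥70,807.58 × 13.5% = ¥9,559.02.
Total = ¥154,583.33 + ¥28,646.94 + ¥9,559.02 = ¥192,789.29.

¥192,789.29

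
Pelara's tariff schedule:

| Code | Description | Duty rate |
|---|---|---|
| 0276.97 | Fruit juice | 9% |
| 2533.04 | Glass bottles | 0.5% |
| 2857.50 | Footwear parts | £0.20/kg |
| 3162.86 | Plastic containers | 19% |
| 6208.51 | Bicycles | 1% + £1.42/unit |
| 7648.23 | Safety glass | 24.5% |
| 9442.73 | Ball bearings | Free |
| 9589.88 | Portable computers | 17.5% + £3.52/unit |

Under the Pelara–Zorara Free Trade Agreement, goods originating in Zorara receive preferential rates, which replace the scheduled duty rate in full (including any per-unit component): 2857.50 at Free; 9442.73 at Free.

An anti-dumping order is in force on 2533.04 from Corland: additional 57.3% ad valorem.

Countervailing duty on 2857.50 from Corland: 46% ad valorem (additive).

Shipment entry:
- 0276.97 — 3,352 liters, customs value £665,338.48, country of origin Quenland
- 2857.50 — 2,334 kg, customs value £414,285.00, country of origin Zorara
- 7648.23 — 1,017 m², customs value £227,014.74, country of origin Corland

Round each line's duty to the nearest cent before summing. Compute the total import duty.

£115,499.07

Line 1 (0276.97, Quenland, 3,352 liters, £665,338.48):
Base rate for 0276.97 is 9%.
Duty = £665,338.48 × 9% = £59,880.46.
Line 2 (2857.50, Zorara, 2,334 kg, £414,285.00):
Base rate for 2857.50 is £0.20/kg.
Origin Zorara qualifies under the Pelara–Zorara agreement and 2857.50 is covered: preferential rate Free applies instead.
The additional-duty order on 2857.50 targets Corland, not Zorara; it does not apply.
Duty = £414,285.00 × 0% = £0.00.
Line 3 (7648.23, Corland, 1,017 m², £227,014.74):
Base rate for 7648.23 is 24.5%.
Duty = £227,014.74 × 24.5% = £55,618.61.
Total = £59,880.46 + £0.00 + £55,618.61 = £115,499.07.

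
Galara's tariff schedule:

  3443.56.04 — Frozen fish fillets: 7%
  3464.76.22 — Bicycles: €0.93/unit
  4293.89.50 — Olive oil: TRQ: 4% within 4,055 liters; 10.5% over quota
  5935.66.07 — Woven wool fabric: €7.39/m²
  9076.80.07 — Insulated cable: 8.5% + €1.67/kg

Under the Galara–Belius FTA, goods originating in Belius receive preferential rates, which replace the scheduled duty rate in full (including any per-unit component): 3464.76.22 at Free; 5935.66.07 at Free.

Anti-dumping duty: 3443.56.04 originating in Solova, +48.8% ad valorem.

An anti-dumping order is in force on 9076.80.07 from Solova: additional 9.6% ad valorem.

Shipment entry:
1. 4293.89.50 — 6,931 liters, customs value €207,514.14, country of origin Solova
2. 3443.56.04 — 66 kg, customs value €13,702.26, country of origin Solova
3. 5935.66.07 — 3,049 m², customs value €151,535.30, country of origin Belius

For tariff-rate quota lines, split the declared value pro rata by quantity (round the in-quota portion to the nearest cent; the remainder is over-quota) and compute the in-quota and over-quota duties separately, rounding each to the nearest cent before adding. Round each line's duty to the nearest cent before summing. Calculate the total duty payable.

Line 1 (4293.89.50, Solova, 6,931 liters, €207,514.14):
Code 4293.89.50 is under a tariff-rate quota (threshold 4,055 liters). In-quota: 4,055 liters at 4%; over-quota: 2,876 liters at 10.5%.
Pro-rata value split: in-quota = €207,514.14 × 4,055/6,931 = €121,406.70; over-quota = €207,514.14 − €121,406.70 = €86,107.44.
In-quota duty = €121,406.70 × 4% = €4,856.27. Over-quota duty = €86,107.44 × 10.5% = €9,041.28.
Line duty = €4,856.27 + €9,041.28 = €13,897.55.
Line 2 (3443.56.04, Solova, 66 kg, €13,702.26):
Base rate for 3443.56.04 is 7%.
Additional duty on 3443.56.04 from Solova: +48.8%. Applied ad valorem rate: 7% + 48.8% = 55.8%.
Duty = €13,702.26 × 55.8% = €7,645.86.
Line 3 (5935.66.07, Belius, 3,049 m², €151,535.30):
Base rate for 5935.66.07 is €7.39/m².
Origin Belius qualifies under the Galara–Belius agreement and 5935.66.07 is covered: preferential rate Free applies instead.
Duty = €151,535.30 × 0% = €0.00.
Total = €13,897.55 + €7,645.86 + €0.00 = €21,543.41.

€21,543.41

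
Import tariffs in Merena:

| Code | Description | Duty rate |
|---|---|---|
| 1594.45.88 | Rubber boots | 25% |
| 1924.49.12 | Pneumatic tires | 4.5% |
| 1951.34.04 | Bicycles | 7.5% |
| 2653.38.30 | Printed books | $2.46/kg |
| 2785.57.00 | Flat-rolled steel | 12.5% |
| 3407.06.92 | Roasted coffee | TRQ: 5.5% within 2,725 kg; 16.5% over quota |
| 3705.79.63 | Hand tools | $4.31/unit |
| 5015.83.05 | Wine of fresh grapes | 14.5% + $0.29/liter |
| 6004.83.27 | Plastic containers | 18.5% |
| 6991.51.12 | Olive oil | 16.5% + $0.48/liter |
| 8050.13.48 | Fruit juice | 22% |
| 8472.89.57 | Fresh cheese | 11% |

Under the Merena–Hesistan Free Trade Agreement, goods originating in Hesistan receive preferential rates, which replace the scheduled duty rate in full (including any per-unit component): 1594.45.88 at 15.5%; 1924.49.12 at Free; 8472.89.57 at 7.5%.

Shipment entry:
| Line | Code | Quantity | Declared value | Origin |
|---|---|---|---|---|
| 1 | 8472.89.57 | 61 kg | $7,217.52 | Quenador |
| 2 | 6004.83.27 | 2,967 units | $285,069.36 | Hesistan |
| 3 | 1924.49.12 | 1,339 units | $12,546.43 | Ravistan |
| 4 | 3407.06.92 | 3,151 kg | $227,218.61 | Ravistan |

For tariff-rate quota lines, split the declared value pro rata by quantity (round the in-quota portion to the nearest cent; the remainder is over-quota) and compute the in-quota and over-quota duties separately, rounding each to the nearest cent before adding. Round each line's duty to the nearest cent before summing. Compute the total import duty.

Line 1 (8472.89.57, Quenador, 61 kg, $7,217.52):
Base rate for 8472.89.57 is 11%.
8472.89.57 has an FTA preferential rate, but origin Quenador is not Hesistan; base rate stands.
Duty = $7,217.52 × 11% = $793.93.
Line 2 (6004.83.27, Hesistan, 2,967 units, $285,069.36):
Base rate for 6004.83.27 is 18.5%.
Origin Hesistan is the FTA partner but 6004.83.27 is not on the preference list; base rate stands.
Duty = $285,069.36 × 18.5% = $52,737.83.
Line 3 (1924.49.12, Ravistan, 1,339 units, $12,546.43):
Base rate for 1924.49.12 is 4.5%.
1924.49.12 has an FTA preferential rate, but origin Ravistan is not Hesistan; base rate stands.
Duty = $12,546.43 × 4.5% = $564.59.
Line 4 (3407.06.92, Ravistan, 3,151 kg, $227,218.61):
Code 3407.06.92 is under a tariff-rate quota (threshold 2,725 kg). In-quota: 2,725 kg at 5.5%; over-quota: 426 kg at 16.5%.
Pro-rata value split: in-quota = $227,218.61 × 2,725/3,151 = $196,499.75; over-quota = $227,218.61 − $196,499.75 = $30,718.86.
In-quota duty = $196,499.75 × 5.5% = $10,807.49. Over-quota duty = $30,718.86 × 16.5% = $5,068.61.
Line duty = $10,807.49 + $5,068.61 = $15,876.10.
Total = $793.93 + $52,737.83 + $564.59 + $15,876.10 = $69,972.45.

$69,972.45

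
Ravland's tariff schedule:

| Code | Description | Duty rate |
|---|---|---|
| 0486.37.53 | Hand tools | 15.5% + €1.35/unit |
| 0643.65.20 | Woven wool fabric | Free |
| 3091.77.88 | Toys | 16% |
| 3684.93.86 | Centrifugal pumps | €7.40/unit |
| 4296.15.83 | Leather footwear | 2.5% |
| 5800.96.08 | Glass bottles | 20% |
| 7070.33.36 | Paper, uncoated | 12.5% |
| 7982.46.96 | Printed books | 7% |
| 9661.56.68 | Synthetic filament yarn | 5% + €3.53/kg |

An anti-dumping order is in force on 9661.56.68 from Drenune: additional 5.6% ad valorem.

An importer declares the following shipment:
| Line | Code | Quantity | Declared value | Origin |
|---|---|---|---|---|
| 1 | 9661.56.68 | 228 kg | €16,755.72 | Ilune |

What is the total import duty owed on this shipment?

€1,642.63

Line 1 (9661.56.68, Ilune, 228 kg, €16,755.72):
Base rate for 9661.56.68 is 5% + €3.53/kg.
The additional-duty order on 9661.56.68 targets Drenune, not Ilune; it does not apply.
Duty = €16,755.72 × 5% + 228 × €3.53 = €1,642.63.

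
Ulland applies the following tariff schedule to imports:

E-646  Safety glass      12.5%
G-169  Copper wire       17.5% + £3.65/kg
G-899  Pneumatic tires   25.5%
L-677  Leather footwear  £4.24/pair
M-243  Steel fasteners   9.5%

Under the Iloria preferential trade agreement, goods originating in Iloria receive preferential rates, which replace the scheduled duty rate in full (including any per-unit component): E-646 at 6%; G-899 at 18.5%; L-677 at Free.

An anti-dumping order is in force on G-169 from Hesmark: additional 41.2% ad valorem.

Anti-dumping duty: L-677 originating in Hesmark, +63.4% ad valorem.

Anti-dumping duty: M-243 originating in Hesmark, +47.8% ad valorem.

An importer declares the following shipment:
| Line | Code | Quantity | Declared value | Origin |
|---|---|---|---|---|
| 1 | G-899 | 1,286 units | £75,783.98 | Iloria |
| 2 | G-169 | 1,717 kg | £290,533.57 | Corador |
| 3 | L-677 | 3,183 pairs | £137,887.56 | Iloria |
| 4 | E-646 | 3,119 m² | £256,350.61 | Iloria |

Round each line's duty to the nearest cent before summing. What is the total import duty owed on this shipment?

Line 1 (G-899, Iloria, 1,286 units, £75,783.98):
Base rate for G-899 is 25.5%.
Origin Iloria qualifies under the Ulland–Iloria agreement and G-899 is covered: preferential rate 18.5% applies instead.
Duty = £75,783.98 × 18.5% = £14,020.04.
Line 2 (G-169, Corador, 1,717 kg, £290,533.57):
Base rate for G-169 is 17.5% + £3.65/kg.
The additional-duty order on G-169 targets Hesmark, not Corador; it does not apply.
Duty = £290,533.57 × 17.5% + 1,717 × £3.65 = £57,110.42.
Line 3 (L-677, Iloria, 3,183 pairs, £137,887.56):
Base rate for L-677 is £4.24/pair.
Origin Iloria qualifies under the Ulland–Iloria agreement and L-677 is covered: preferential rate Free applies instead.
The additional-duty order on L-677 targets Hesmark, not Iloria; it does not apply.
Duty = £137,887.56 × 0% = £0.00.
Line 4 (E-646, Iloria, 3,119 m², £256,350.61):
Base rate for E-646 is 12.5%.
Origin Iloria qualifies under the Ulland–Iloria agreement and E-646 is covered: preferential rate 6% applies instead.
Duty = £256,350.61 × 6% = £15,381.04.
Total = £14,020.04 + £57,110.42 + £0.00 + £15,381.04 = £86,511.50.

£86,511.50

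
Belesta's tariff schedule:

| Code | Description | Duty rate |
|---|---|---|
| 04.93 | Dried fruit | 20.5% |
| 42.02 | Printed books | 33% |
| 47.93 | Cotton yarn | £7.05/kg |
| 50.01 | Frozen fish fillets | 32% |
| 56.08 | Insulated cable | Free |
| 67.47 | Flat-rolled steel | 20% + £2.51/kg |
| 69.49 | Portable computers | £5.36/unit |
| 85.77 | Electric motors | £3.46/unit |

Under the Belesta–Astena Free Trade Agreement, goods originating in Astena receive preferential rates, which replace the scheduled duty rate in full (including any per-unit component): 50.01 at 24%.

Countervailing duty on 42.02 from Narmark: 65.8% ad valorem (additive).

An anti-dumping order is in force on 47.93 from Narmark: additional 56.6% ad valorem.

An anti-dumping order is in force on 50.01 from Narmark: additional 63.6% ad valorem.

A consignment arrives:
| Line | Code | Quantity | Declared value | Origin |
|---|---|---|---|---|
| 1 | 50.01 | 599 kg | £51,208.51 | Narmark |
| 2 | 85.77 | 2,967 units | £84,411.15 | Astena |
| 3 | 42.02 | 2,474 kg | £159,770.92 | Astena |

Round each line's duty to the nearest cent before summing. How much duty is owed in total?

Line 1 (50.01, Narmark, 599 kg, £51,208.51):
Base rate for 50.01 is 32%.
50.01 has an FTA preferential rate, but origin Narmark is not Astena; base rate stands.
Additional duty on 50.01 from Narmark: +63.6%. Applied ad valorem rate: 32% + 63.6% = 95.6%.
Duty = £51,208.51 × 95.6% = £48,955.34.
Line 2 (85.77, Astena, 2,967 units, £84,411.15):
Base rate for 85.77 is £3.46/unit.
Origin Astena is the FTA partner but 85.77 is not on the preference list; base rate stands.
Duty = 2,967 × £3.46 = £10,265.82.
Line 3 (42.02, Astena, 2,474 kg, £159,770.92):
Base rate for 42.02 is 33%.
Origin Astena is the FTA partner but 42.02 is not on the preference list; base rate stands.
The additional-duty order on 42.02 targets Narmark, not Astena; it does not apply.
Duty = £159,770.92 × 33% = £52,724.40.
Total = £48,955.34 + £10,265.82 + £52,724.40 = £111,945.56.

£111,945.56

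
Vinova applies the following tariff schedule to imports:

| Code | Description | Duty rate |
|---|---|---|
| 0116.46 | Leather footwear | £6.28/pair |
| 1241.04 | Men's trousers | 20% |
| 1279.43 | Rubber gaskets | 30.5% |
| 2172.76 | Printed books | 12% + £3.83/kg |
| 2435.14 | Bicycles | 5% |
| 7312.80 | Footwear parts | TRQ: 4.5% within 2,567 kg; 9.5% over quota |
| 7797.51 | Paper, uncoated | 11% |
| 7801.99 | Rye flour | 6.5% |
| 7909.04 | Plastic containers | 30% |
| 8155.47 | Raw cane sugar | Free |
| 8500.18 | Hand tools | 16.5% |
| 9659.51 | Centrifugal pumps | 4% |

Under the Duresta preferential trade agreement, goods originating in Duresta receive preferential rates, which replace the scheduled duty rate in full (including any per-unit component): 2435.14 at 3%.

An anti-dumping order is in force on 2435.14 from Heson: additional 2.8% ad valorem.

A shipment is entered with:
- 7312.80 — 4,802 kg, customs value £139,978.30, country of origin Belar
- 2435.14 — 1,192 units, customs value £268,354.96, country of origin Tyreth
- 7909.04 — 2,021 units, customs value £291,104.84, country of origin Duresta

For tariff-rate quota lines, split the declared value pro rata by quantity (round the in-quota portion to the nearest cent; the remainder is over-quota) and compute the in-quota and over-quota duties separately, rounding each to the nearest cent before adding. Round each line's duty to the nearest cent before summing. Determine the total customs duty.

Line 1 (7312.80, Belar, 4,802 kg, £139,978.30):
Code 7312.80 is under a tariff-rate quota (threshold 2,567 kg). In-quota: 2,567 kg at 4.5%; over-quota: 2,235 kg at 9.5%.
Pro-rata value split: in-quota = £139,978.30 × 2,567/4,802 = £74,828.05; over-quota = £139,978.30 − £74,828.05 = £65,150.25.
In-quota duty = £74,828.05 × 4.5% = £3,367.26. Over-quota duty = £65,150.25 × 9.5% = £6,189.27.
Line duty = £3,367.26 + £6,189.27 = £9,556.53.
Line 2 (2435.14, Tyreth, 1,192 units, £268,354.96):
Base rate for 2435.14 is 5%.
2435.14 has an FTA preferential rate, but origin Tyreth is not Duresta; base rate stands.
The additional-duty order on 2435.14 targets Heson, not Tyreth; it does not apply.
Duty = £268,354.96 × 5% = £13,417.75.
Line 3 (7909.04, Duresta, 2,021 units, £291,104.84):
Base rate for 7909.04 is 30%.
Origin Duresta is the FTA partner but 7909.04 is not on the preference list; base rate stands.
Duty = £291,104.84 × 30% = £87,331.45.
Total = £9,556.53 + £13,417.75 + £87,331.45 = £110,305.73.

£110,305.73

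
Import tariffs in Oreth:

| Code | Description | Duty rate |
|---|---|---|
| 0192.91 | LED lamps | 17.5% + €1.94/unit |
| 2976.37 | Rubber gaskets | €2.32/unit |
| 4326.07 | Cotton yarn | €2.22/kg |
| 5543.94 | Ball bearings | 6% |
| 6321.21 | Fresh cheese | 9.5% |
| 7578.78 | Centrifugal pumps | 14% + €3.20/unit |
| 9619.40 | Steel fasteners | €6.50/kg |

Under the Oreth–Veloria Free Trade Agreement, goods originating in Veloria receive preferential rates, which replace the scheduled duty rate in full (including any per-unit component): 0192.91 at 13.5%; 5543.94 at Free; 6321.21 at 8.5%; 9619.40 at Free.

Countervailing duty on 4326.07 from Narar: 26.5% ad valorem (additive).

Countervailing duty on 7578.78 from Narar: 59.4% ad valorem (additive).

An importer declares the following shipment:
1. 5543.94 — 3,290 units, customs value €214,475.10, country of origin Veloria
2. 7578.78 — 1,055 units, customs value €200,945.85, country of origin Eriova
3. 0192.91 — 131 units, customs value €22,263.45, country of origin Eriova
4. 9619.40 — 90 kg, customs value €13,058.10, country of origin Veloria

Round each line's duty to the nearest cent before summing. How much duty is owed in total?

Line 1 (5543.94, Veloria, 3,290 units, €214,475.10):
Base rate for 5543.94 is 6%.
Origin Veloria qualifies under the Oreth–Veloria agreement and 5543.94 is covered: preferential rate Free applies instead.
Duty = €214,475.10 × 0% = €0.00.
Line 2 (7578.78, Eriova, 1,055 units, €200,945.85):
Base rate for 7578.78 is 14% + €3.20/unit.
The additional-duty order on 7578.78 targets Narar, not Eriova; it does not apply.
Duty = €200,945.85 × 14% + 1,055 × €3.20 = €31,508.42.
Line 3 (0192.91, Eriova, 131 units, €22,263.45):
Base rate for 0192.91 is 17.5% + €1.94/unit.
0192.91 has an FTA preferential rate, but origin Eriova is not Veloria; base rate stands.
Duty = €22,263.45 × 17.5% + 131 × €1.94 = €4,150.24.
Line 4 (9619.40, Veloria, 90 kg, €13,058.10):
Base rate for 9619.40 is €6.50/kg.
Origin Veloria qualifies under the Oreth–Veloria agreement and 9619.40 is covered: preferential rate Free applies instead.
Duty = €13,058.10 × 0% = €0.00.
Total = €0.00 + €31,508.42 + €4,150.24 + €0.00 = €35,658.66.

€35,658.66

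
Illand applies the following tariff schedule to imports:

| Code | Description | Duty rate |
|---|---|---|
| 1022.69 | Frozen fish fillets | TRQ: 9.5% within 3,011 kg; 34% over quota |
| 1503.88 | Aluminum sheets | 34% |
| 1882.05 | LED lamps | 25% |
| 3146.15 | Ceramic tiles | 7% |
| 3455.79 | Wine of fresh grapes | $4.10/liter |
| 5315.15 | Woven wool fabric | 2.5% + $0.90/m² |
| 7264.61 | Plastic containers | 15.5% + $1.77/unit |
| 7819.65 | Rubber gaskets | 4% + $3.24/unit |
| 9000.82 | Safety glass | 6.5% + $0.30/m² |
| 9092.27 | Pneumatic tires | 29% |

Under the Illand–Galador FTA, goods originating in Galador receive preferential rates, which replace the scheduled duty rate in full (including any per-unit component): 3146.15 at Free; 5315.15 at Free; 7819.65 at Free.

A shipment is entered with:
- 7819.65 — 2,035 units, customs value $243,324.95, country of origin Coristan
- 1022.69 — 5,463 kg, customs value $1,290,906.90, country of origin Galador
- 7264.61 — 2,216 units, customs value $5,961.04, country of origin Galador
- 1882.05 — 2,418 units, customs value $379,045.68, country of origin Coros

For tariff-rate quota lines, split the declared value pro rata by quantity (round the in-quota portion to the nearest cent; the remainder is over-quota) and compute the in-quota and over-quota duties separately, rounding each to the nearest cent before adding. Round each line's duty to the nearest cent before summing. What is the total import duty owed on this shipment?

Line 1 (7819.65, Coristan, 2,035 units, $243,324.95):
Base rate for 7819.65 is 4% + $3.24/unit.
7819.65 has an FTA preferential rate, but origin Coristan is not Galador; base rate stands.
Duty = $243,324.95 × 4% + 2,035 × $3.24 = $16,326.40.
Line 2 (1022.69, Galador, 5,463 kg, $1,290,906.90):
Code 1022.69 is under a tariff-rate quota (threshold 3,011 kg). In-quota: 3,011 kg at 9.5%; over-quota: 2,452 kg at 34%.
Pro-rata value split: in-quota = $1,290,906.90 × 3,011/5,463 = $711,499.30; over-quota = $1,290,906.90 − $711,499.30 = $579,407.60.
In-quota duty = $711,499.30 × 9.5% = $67,592.43. Over-quota duty = $579,407.60 × 34% = $196,998.58.
Line duty = $67,592.43 + $196,998.58 = $264,591.01.
Line 3 (7264.61, Galador, 2,216 units, $5,961.04):
Base rate for 7264.61 is 15.5% + $1.77/unit.
Origin Galador is the FTA partner but 7264.61 is not on the preference list; base rate stands.
Duty = $5,961.04 × 15.5% + 2,216 × $1.77 = $4,846.28.
Line 4 (1882.05, Coros, 2,418 units, $379,045.68):
Base rate for 1882.05 is 25%.
Duty = $379,045.68 × 25% = $94,761.42.
Total = $16,326.40 + $264,591.01 + $4,846.28 + $94,761.42 = $380,525.11.

$380,525.11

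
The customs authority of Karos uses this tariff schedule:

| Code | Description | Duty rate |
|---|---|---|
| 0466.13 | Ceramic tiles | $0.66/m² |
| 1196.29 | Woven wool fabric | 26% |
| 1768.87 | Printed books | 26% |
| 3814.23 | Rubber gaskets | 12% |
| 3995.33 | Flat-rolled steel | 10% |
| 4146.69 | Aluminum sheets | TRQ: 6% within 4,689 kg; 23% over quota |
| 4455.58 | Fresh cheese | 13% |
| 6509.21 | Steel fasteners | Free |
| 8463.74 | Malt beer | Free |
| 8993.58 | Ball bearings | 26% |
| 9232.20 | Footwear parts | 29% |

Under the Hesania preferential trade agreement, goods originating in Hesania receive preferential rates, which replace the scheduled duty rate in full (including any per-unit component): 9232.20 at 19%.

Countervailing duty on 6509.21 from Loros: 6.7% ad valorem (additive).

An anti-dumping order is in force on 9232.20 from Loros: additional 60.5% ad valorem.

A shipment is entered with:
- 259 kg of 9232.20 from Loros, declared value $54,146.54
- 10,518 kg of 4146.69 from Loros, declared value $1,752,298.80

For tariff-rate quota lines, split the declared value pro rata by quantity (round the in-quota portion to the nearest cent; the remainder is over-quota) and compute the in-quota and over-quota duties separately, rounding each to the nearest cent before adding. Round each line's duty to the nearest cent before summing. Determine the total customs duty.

$318,688.01

Line 1 (9232.20, Loros, 259 kg, $54,146.54):
Base rate for 9232.20 is 29%.
9232.20 has an FTA preferential rate, but origin Loros is not Hesania; base rate stands.
Additional duty on 9232.20 from Loros: +60.5%. Applied ad valorem rate: 29% + 60.5% = 89.5%.
Duty = $54,146.54 × 89.5% = $48,461.15.
Line 2 (4146.69, Loros, 10,518 kg, $1,752,298.80):
Code 4146.69 is under a tariff-rate quota (threshold 4,689 kg). In-quota: 4,689 kg at 6%; over-quota: 5,829 kg at 23%.
Pro-rata value split: in-quota = $1,752,298.80 × 4,689/10,518 = $781,187.40; over-quota = $1,752,298.80 − $781,187.40 = $971,111.40.
In-quota duty = $781,187.40 × 6% = $46,871.24. Over-quota duty = $971,111.40 × 23% = $223,355.62.
Line duty = $46,871.24 + $223,355.62 = $270,226.86.
Total = $48,461.15 + $270,226.86 = $318,688.01.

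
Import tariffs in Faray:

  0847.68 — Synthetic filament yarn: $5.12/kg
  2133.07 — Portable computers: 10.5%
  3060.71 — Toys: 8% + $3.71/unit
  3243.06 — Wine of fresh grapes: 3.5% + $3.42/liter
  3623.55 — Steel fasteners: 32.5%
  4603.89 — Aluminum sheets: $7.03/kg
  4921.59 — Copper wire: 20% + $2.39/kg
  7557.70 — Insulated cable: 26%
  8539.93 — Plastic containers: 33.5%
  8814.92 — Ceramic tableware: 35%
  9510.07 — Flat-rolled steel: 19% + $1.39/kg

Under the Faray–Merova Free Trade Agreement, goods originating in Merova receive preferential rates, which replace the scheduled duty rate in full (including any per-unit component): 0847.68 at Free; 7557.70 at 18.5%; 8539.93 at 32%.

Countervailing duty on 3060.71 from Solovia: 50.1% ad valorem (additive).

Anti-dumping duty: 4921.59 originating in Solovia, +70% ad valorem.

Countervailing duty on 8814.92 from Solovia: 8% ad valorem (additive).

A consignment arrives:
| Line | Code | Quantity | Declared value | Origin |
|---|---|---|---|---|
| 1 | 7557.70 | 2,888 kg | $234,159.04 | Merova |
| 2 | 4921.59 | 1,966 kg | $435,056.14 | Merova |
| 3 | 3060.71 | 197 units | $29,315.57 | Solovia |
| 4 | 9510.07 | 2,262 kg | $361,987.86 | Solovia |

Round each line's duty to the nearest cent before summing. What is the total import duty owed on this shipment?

Line 1 (7557.70, Merova, 2,888 kg, $234,159.04):
Base rate for 7557.70 is 26%.
Origin Merova qualifies under the Faray–Merova agreement and 7557.70 is covered: preferential rate 18.5% applies instead.
Duty = $234,159.04 × 18.5% = $43,319.42.
Line 2 (4921.59, Merova, 1,966 kg, $435,056.14):
Base rate for 4921.59 is 20% + $2.39/kg.
Origin Merova is the FTA partner but 4921.59 is not on the preference list; base rate stands.
The additional-duty order on 4921.59 targets Solovia, not Merova; it does not apply.
Duty = $435,056.14 × 20% + 1,966 × $2.39 = $91,709.97.
Line 3 (3060.71, Solovia, 197 units, $29,315.57):
Base rate for 3060.71 is 8% + $3.71/unit.
Additional duty on 3060.71 from Solovia: +50.1%. Applied ad valorem rate: 8% + 50.1% = 58.1%.
Duty = $29,315.57 × 58.1% + 197 × $3.71 = $17,763.22.
Line 4 (9510.07, Solovia, 2,262 kg, $361,987.86):
Base rate for 9510.07 is 19% + $1.39/kg.
Duty = $361,987.86 × 19% + 2,262 × $1.39 = $71,921.87.
Total = $43,319.42 + $91,709.97 + $17,763.22 + $71,921.87 = $224,714.48.

$224,714.48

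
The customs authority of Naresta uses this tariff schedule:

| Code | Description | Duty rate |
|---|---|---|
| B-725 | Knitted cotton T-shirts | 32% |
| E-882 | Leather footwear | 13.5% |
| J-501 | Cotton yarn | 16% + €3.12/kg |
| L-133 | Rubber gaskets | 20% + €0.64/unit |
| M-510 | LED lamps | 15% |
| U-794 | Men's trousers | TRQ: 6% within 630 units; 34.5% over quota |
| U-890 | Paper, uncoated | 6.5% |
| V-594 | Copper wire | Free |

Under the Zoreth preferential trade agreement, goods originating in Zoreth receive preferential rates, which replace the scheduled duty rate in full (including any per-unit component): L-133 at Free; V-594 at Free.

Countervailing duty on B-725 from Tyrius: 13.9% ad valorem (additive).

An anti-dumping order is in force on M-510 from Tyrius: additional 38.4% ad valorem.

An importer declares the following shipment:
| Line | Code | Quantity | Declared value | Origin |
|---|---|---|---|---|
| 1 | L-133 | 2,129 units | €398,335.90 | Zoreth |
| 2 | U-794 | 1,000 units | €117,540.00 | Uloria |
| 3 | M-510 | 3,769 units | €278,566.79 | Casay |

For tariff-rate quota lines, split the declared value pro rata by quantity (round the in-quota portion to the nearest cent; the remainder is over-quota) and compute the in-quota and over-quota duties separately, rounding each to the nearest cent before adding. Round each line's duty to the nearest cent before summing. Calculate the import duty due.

Line 1 (L-133, Zoreth, 2,129 units, €398,335.90):
Base rate for L-133 is 20% + €0.64/unit.
Origin Zoreth qualifies under the Naresta–Zoreth agreement and L-133 is covered: preferential rate Free applies instead.
Duty = €398,335.90 × 0% = €0.00.
Line 2 (U-794, Uloria, 1,000 units, €117,540.00):
Code U-794 is under a tariff-rate quota (threshold 630 units). In-quota: 630 units at 6%; over-quota: 370 units at 34.5%.
Pro-rata value split: in-quota = €117,540.00 × 630/1,000 = €74,050.20; over-quota = €117,540.00 − €74,050.20 = €43,489.80.
In-quota duty = €74,050.20 × 6% = €4,443.01. Over-quota duty = €43,489.80 × 34.5% = €15,003.98.
Line duty = €4,443.01 + €15,003.98 = €19,446.99.
Line 3 (M-510, Casay, 3,769 units, €278,566.79):
Base rate for M-510 is 15%.
The additional-duty order on M-510 targets Tyrius, not Casay; it does not apply.
Duty = €278,566.79 × 15% = €41,785.02.
Total = €0.00 + €19,446.99 + €41,785.02 = €61,232.01.

€61,232.01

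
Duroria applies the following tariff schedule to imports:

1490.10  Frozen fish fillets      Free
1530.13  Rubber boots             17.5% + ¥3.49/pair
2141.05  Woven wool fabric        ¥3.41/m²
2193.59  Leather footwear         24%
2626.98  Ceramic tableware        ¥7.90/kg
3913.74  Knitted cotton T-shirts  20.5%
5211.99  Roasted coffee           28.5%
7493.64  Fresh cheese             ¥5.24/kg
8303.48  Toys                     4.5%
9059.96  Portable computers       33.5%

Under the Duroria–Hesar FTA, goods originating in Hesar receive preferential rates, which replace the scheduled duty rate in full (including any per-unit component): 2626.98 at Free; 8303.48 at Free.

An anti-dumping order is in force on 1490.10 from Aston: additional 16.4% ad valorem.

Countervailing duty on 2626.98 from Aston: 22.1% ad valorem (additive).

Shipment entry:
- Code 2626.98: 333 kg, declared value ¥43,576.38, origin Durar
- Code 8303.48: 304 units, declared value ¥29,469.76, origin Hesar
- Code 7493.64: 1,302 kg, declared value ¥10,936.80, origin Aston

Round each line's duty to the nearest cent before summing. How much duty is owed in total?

Line 1 (2626.98, Durar, 333 kg, ¥43,576.38):
Base rate for 2626.98 is ¥7.90/kg.
2626.98 has an FTA preferential rate, but origin Durar is not Hesar; base rate stands.
The additional-duty order on 2626.98 targets Aston, not Durar; it does not apply.
Duty = 333 × ¥7.90 = ¥2,630.70.
Line 2 (8303.48, Hesar, 304 units, ¥29,469.76):
Base rate for 8303.48 is 4.5%.
Origin Hesar qualifies under the Duroria–Hesar agreement and 8303.48 is covered: preferential rate Free applies instead.
Duty = ¥29,469.76 × 0% = ¥0.00.
Line 3 (7493.64, Aston, 1,302 kg, ¥10,936.80):
Base rate for 7493.64 is ¥5.24/kg.
Duty = 1,302 × ¥5.24 = ¥6,822.48.
Total = ¥2,630.70 + ¥0.00 + ¥6,822.48 = ¥9,453.18.

¥9,453.18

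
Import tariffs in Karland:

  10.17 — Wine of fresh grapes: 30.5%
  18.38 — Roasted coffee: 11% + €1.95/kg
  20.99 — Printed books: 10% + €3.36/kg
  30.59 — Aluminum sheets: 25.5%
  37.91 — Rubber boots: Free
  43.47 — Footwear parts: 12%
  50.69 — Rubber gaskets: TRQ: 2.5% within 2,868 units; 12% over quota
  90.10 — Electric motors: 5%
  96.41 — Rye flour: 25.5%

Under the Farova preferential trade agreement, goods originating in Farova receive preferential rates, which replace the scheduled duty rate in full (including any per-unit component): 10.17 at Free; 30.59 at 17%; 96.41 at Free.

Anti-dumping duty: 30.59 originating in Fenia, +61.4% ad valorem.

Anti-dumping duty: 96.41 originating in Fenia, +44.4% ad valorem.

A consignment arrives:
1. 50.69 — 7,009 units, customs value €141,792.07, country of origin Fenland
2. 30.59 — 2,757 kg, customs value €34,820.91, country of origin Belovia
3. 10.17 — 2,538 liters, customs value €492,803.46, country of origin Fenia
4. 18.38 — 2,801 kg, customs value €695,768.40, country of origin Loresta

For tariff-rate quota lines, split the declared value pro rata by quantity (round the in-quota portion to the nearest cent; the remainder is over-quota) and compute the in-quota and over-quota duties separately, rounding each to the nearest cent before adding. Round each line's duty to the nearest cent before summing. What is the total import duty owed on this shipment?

€252,684.04

Line 1 (50.69, Fenland, 7,009 units, €141,792.07):
Code 50.69 is under a tariff-rate quota (threshold 2,868 units). In-quota: 2,868 units at 2.5%; over-quota: 4,141 units at 12%.
Pro-rata value split: in-quota = €141,792.07 × 2,868/7,009 = €58,019.64; over-quota = €141,792.07 − €58,019.64 = €83,772.43.
In-quota duty = €58,019.64 × 2.5% = €1,450.49. Over-quota duty = €83,772.43 × 12% = €10,052.69.
Line duty = €1,450.49 + €10,052.69 = €11,503.18.
Line 2 (30.59, Belovia, 2,757 kg, €34,820.91):
Base rate for 30.59 is 25.5%.
30.59 has an FTA preferential rate, but origin Belovia is not Farova; base rate stands.
The additional-duty order on 30.59 targets Fenia, not Belovia; it does not apply.
Duty = €34,820.91 × 25.5% = €8,879.33.
Line 3 (10.17, Fenia, 2,538 liters, €492,803.46):
Base rate for 10.17 is 30.5%.
10.17 has an FTA preferential rate, but origin Fenia is not Farova; base rate stands.
Duty = €492,803.46 × 30.5% = €150,305.06.
Line 4 (18.38, Loresta, 2,801 kg, €695,768.40):
Base rate for 18.38 is 11% + €1.95/kg.
Duty = €695,768.40 × 11% + 2,801 × €1.95 = €81,996.47.
Total = €11,503.18 + €8,879.33 + €150,305.06 + €81,996.47 = €252,684.04.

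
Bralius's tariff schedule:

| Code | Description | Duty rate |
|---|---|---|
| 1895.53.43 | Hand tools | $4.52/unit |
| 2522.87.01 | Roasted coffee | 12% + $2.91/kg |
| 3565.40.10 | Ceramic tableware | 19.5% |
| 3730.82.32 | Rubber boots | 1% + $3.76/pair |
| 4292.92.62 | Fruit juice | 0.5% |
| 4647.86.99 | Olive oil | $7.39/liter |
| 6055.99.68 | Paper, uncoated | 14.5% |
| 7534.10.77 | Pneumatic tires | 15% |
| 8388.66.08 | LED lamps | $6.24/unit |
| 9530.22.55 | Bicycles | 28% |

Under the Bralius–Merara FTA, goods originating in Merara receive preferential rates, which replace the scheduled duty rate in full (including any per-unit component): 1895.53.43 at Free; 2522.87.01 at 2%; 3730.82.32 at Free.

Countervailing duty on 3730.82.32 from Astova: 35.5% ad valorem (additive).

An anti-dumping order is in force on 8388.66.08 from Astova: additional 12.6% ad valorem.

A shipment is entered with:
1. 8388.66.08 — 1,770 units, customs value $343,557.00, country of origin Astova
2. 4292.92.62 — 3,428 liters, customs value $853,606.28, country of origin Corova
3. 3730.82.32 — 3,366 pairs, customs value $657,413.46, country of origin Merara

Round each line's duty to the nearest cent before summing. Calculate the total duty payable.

Line 1 (8388.66.08, Astova, 1,770 units, $343,557.00):
Base rate for 8388.66.08 is $6.24/unit.
Additional duty on 8388.66.08 from Astova: +12.6% ad valorem. Applied ad valorem rate = 12.6%.
Duty = $343,557.00 × 12.6% + 1,770 × $6.24 = $54,332.98.
Line 2 (4292.92.62, Corova, 3,428 liters, $853,606.28):
Base rate for 4292.92.62 is 0.5%.
Duty = $853,606.28 × 0.5% = $4,268.03.
Line 3 (3730.82.32, Merara, 3,366 pairs, $657,413.46):
Base rate for 3730.82.32 is 1% + $3.76/pair.
Origin Merara qualifies under the Bralius–Merara agreement and 3730.82.32 is covered: preferential rate Free applies instead.
The additional-duty order on 3730.82.32 targets Astova, not Merara; it does not apply.
Duty = $657,413.46 × 0% = $0.00.
Total = $54,332.98 + $4,268.03 + $0.00 = $58,601.01.

$58,601.01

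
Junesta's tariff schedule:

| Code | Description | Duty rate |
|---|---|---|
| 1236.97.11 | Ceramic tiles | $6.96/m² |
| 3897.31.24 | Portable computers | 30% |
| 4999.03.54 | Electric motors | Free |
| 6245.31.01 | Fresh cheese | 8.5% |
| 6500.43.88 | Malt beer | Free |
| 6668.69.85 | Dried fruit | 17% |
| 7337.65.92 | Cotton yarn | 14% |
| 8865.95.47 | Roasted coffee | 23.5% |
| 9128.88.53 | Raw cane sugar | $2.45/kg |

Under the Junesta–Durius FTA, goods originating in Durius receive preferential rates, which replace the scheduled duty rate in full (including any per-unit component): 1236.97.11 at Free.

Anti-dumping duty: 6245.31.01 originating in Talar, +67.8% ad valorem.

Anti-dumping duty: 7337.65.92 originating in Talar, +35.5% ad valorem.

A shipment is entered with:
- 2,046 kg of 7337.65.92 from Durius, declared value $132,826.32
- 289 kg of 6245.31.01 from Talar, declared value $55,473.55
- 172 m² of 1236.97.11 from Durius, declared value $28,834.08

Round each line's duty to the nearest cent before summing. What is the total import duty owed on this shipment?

$60,922.00

Line 1 (7337.65.92, Durius, 2,046 kg, $132,826.32):
Base rate for 7337.65.92 is 14%.
Origin Durius is the FTA partner but 7337.65.92 is not on the preference list; base rate stands.
The additional-duty order on 7337.65.92 targets Talar, not Durius; it does not apply.
Duty = $132,826.32 × 14% = $18,595.68.
Line 2 (6245.31.01, Talar, 289 kg, $55,473.55):
Base rate for 6245.31.01 is 8.5%.
Additional duty on 6245.31.01 from Talar: +67.8%. Applied ad valorem rate: 8.5% + 67.8% = 76.3%.
Duty = $55,473.55 × 76.3% = $42,326.32.
Line 3 (1236.97.11, Durius, 172 m², $28,834.08):
Base rate for 1236.97.11 is $6.96/m².
Origin Durius qualifies under the Junesta–Durius agreement and 1236.97.11 is covered: preferential rate Free applies instead.
Duty = $28,834.08 × 0% = $0.00.
Total = $18,595.68 + $42,326.32 + $0.00 = $60,922.00.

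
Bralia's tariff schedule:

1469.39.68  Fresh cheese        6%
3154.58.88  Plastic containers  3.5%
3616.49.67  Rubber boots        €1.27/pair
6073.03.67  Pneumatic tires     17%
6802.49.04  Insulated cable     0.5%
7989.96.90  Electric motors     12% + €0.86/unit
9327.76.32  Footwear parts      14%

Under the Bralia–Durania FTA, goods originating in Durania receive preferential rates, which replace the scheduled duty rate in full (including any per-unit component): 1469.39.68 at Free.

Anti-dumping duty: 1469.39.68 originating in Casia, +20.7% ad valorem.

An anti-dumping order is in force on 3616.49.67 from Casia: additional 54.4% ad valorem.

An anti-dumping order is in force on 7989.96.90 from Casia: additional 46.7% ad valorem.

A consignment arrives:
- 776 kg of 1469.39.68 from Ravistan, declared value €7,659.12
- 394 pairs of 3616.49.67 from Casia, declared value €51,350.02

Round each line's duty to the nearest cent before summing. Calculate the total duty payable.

Line 1 (1469.39.68, Ravistan, 776 kg, €7,659.12):
Base rate for 1469.39.68 is 6%.
1469.39.68 has an FTA preferential rate, but origin Ravistan is not Durania; base rate stands.
The additional-duty order on 1469.39.68 targets Casia, not Ravistan; it does not apply.
Duty = €7,659.12 × 6% = €459.55.
Line 2 (3616.49.67, Casia, 394 pairs, €51,350.02):
Base rate for 3616.49.67 is €1.27/pair.
Additional duty on 3616.49.67 from Casia: +54.4% ad valorem. Applied ad valorem rate = 54.4%.
Duty = €51,350.02 × 54.4% + 394 × €1.27 = €28,434.79.
Total = €459.55 + €28,434.79 = €28,894.34.

€28,894.34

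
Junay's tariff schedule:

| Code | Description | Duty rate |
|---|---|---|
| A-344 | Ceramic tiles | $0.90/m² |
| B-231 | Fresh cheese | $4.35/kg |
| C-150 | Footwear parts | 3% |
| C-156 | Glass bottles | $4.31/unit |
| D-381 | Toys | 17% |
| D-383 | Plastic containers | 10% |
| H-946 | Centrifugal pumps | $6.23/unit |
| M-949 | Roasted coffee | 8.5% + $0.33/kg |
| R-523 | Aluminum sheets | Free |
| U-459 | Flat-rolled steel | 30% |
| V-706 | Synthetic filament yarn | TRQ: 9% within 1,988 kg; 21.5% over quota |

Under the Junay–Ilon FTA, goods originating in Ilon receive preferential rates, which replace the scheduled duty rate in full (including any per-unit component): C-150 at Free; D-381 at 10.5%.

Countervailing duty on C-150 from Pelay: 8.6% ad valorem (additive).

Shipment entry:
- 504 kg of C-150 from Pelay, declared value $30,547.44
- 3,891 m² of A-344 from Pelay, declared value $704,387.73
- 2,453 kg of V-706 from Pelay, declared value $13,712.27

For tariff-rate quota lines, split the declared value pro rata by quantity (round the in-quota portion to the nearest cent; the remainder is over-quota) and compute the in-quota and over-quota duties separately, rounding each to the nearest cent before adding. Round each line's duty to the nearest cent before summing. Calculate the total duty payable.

$8,604.42

Line 1 (C-150, Pelay, 504 kg, $30,547.44):
Base rate for C-150 is 3%.
C-150 has an FTA preferential rate, but origin Pelay is not Ilon; base rate stands.
Additional duty on C-150 from Pelay: +8.6%. Applied ad valorem rate: 3% + 8.6% = 11.6%.
Duty = $30,547.44 × 11.6% = $3,543.50.
Line 2 (A-344, Pelay, 3,891 m², $704,387.73):
Base rate for A-344 is $0.90/m².
Duty = 3,891 × $0.90 = $3,501.90.
Line 3 (V-706, Pelay, 2,453 kg, $13,712.27):
Code V-706 is under a tariff-rate quota (threshold 1,988 kg). In-quota: 1,988 kg at 9%; over-quota: 465 kg at 21.5%.
Pro-rata value split: in-quota = $13,712.27 × 1,988/2,453 = $11,112.92; over-quota = $13,712.27 − $11,112.92 = $2,599.35.
In-quota duty = $11,112.92 × 9% = $1,000.16. Over-quota duty = $2,599.35 × 21.5% = $558.86.
Line duty = $1,000.16 + $558.86 = $1,559.02.
Total = $3,543.50 + $3,501.90 + $1,559.02 = $8,604.42.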